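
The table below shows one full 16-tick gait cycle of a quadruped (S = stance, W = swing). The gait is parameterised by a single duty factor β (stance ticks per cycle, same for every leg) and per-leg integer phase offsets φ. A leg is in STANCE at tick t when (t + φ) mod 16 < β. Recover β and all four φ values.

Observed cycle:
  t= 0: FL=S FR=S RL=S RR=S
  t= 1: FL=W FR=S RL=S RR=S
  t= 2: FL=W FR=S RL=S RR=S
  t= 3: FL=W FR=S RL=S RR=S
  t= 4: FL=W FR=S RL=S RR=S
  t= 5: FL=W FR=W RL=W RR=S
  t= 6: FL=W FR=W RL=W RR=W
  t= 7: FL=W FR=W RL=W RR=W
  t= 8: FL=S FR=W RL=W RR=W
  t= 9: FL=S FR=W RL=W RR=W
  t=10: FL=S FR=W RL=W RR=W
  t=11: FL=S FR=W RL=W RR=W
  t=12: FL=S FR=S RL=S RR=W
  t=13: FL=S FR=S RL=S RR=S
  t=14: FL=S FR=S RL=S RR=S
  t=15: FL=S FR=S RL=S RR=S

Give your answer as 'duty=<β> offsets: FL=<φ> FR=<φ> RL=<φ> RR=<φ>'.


duty=9 offsets: FL=8 FR=4 RL=4 RR=3

duty β = stance ticks per leg = 9
FL: stance ticks = 9; W→S at t=8 → φ=8
FR: stance ticks = 9; W→S at t=12 → φ=4
RL: stance ticks = 9; W→S at t=12 → φ=4
RR: stance ticks = 9; W→S at t=13 → φ=3


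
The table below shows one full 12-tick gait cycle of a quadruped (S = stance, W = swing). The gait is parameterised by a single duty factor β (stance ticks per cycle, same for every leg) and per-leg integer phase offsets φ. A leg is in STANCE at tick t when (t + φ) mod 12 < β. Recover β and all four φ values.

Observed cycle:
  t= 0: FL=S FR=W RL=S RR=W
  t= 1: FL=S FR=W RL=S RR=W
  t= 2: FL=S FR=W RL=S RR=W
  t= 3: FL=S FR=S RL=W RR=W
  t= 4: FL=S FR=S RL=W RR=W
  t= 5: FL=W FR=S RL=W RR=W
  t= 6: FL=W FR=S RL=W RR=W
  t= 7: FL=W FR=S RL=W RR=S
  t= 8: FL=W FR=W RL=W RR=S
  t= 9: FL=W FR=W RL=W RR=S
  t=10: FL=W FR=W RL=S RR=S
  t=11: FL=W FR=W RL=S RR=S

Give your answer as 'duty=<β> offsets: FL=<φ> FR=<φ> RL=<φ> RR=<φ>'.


duty β = stance ticks per leg = 5
FL: stance ticks = 5; W→S at t=0 → φ=0
FR: stance ticks = 5; W→S at t=3 → φ=9
RL: stance ticks = 5; W→S at t=10 → φ=2
RR: stance ticks = 5; W→S at t=7 → φ=5

duty=5 offsets: FL=0 FR=9 RL=2 RR=5


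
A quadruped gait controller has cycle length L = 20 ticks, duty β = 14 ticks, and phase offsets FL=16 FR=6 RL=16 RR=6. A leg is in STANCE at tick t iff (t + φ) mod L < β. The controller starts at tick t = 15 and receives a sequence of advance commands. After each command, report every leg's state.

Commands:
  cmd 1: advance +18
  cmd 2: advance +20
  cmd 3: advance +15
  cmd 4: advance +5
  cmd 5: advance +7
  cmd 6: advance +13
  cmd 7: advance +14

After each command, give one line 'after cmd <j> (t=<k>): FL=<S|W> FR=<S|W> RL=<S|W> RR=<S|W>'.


start t=15: FL=S FR=S RL=S RR=S
cmd 1: advance +18 → t=33, phase=(9,19,9,19) → FL=S FR=W RL=S RR=W
cmd 2: advance +20 → t=53, phase=(9,19,9,19) → FL=S FR=W RL=S RR=W
cmd 3: advance +15 → t=68, phase=(4,14,4,14) → FL=S FR=W RL=S RR=W
cmd 4: advance +5 → t=73, phase=(9,19,9,19) → FL=S FR=W RL=S RR=W
cmd 5: advance +7 → t=80, phase=(16,6,16,6) → FL=W FR=S RL=W RR=S
cmd 6: advance +13 → t=93, phase=(9,19,9,19) → FL=S FR=W RL=S RR=W
cmd 7: advance +14 → t=107, phase=(3,13,3,13) → FL=S FR=S RL=S RR=S

after cmd 1 (t=33): FL=S FR=W RL=S RR=W
after cmd 2 (t=53): FL=S FR=W RL=S RR=W
after cmd 3 (t=68): FL=S FR=W RL=S RR=W
after cmd 4 (t=73): FL=S FR=W RL=S RR=W
after cmd 5 (t=80): FL=W FR=S RL=W RR=S
after cmd 6 (t=93): FL=S FR=W RL=S RR=W
after cmd 7 (t=107): FL=S FR=S RL=S RR=S


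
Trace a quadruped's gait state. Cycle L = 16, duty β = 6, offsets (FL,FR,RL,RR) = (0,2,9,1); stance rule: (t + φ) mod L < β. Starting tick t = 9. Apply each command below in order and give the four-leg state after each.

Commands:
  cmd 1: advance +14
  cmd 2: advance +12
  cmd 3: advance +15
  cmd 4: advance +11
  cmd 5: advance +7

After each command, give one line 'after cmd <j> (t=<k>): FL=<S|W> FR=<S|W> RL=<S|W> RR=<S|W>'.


start t=9: FL=W FR=W RL=S RR=W
cmd 1: advance +14 → t=23, phase=(7,9,0,8) → FL=W FR=W RL=S RR=W
cmd 2: advance +12 → t=35, phase=(3,5,12,4) → FL=S FR=S RL=W RR=S
cmd 3: advance +15 → t=50, phase=(2,4,11,3) → FL=S FR=S RL=W RR=S
cmd 4: advance +11 → t=61, phase=(13,15,6,14) → FL=W FR=W RL=W RR=W
cmd 5: advance +7 → t=68, phase=(4,6,13,5) → FL=S FR=W RL=W RR=S

after cmd 1 (t=23): FL=W FR=W RL=S RR=W
after cmd 2 (t=35): FL=S FR=S RL=W RR=S
after cmd 3 (t=50): FL=S FR=S RL=W RR=S
after cmd 4 (t=61): FL=W FR=W RL=W RR=W
after cmd 5 (t=68): FL=S FR=W RL=W RR=S


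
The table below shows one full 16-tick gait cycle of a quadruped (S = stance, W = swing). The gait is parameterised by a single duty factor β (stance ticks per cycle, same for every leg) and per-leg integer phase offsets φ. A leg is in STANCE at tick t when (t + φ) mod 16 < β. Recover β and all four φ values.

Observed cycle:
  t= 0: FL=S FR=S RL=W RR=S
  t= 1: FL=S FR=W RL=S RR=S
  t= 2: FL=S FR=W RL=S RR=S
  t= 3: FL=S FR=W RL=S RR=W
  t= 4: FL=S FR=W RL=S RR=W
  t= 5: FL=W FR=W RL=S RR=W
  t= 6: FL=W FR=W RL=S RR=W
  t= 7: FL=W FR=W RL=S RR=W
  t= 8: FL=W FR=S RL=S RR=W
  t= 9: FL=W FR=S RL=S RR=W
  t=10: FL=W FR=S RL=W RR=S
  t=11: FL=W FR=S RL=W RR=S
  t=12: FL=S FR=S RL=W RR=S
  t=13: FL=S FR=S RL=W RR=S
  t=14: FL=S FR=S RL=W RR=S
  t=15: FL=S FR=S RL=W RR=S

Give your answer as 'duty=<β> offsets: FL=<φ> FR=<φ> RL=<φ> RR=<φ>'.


duty=9 offsets: FL=4 FR=8 RL=15 RR=6

duty β = stance ticks per leg = 9
FL: stance ticks = 9; W→S at t=12 → φ=4
FR: stance ticks = 9; W→S at t=8 → φ=8
RL: stance ticks = 9; W→S at t=1 → φ=15
RR: stance ticks = 9; W→S at t=10 → φ=6


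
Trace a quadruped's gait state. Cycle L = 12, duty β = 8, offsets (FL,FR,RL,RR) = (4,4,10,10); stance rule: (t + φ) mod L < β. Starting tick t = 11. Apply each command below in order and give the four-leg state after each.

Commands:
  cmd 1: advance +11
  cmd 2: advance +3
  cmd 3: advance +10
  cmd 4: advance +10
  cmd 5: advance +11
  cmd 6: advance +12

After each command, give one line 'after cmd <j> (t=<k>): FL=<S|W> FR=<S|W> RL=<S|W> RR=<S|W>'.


start t=11: FL=S FR=S RL=W RR=W
cmd 1: advance +11 → t=22, phase=(2,2,8,8) → FL=S FR=S RL=W RR=W
cmd 2: advance +3 → t=25, phase=(5,5,11,11) → FL=S FR=S RL=W RR=W
cmd 3: advance +10 → t=35, phase=(3,3,9,9) → FL=S FR=S RL=W RR=W
cmd 4: advance +10 → t=45, phase=(1,1,7,7) → FL=S FR=S RL=S RR=S
cmd 5: advance +11 → t=56, phase=(0,0,6,6) → FL=S FR=S RL=S RR=S
cmd 6: advance +12 → t=68, phase=(0,0,6,6) → FL=S FR=S RL=S RR=S

after cmd 1 (t=22): FL=S FR=S RL=W RR=W
after cmd 2 (t=25): FL=S FR=S RL=W RR=W
after cmd 3 (t=35): FL=S FR=S RL=W RR=W
after cmd 4 (t=45): FL=S FR=S RL=S RR=S
after cmd 5 (t=56): FL=S FR=S RL=S RR=S
after cmd 6 (t=68): FL=S FR=S RL=S RR=S


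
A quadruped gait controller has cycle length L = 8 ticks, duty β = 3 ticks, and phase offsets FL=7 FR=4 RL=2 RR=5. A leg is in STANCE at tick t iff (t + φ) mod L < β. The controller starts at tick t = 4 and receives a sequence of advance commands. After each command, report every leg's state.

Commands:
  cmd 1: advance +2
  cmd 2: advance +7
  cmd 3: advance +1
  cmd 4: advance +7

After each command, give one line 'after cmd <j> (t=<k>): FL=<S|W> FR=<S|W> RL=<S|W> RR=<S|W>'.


after cmd 1 (t=6): FL=W FR=S RL=S RR=W
after cmd 2 (t=13): FL=W FR=S RL=W RR=S
after cmd 3 (t=14): FL=W FR=S RL=S RR=W
after cmd 4 (t=21): FL=W FR=S RL=W RR=S

start t=4: FL=W FR=S RL=W RR=S
cmd 1: advance +2 → t=6, phase=(5,2,0,3) → FL=W FR=S RL=S RR=W
cmd 2: advance +7 → t=13, phase=(4,1,7,2) → FL=W FR=S RL=W RR=S
cmd 3: advance +1 → t=14, phase=(5,2,0,3) → FL=W FR=S RL=S RR=W
cmd 4: advance +7 → t=21, phase=(4,1,7,2) → FL=W FR=S RL=W RR=S


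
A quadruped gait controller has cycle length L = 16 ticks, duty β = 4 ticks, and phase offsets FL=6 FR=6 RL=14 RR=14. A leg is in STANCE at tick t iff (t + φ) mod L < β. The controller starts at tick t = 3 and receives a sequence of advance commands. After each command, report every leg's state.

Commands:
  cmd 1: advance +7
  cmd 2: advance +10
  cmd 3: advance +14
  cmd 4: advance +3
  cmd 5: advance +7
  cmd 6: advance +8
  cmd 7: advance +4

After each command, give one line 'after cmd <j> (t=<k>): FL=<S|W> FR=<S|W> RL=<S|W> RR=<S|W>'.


start t=3: FL=W FR=W RL=S RR=S
cmd 1: advance +7 → t=10, phase=(0,0,8,8) → FL=S FR=S RL=W RR=W
cmd 2: advance +10 → t=20, phase=(10,10,2,2) → FL=W FR=W RL=S RR=S
cmd 3: advance +14 → t=34, phase=(8,8,0,0) → FL=W FR=W RL=S RR=S
cmd 4: advance +3 → t=37, phase=(11,11,3,3) → FL=W FR=W RL=S RR=S
cmd 5: advance +7 → t=44, phase=(2,2,10,10) → FL=S FR=S RL=W RR=W
cmd 6: advance +8 → t=52, phase=(10,10,2,2) → FL=W FR=W RL=S RR=S
cmd 7: advance +4 → t=56, phase=(14,14,6,6) → FL=W FR=W RL=W RR=W

after cmd 1 (t=10): FL=S FR=S RL=W RR=W
after cmd 2 (t=20): FL=W FR=W RL=S RR=S
after cmd 3 (t=34): FL=W FR=W RL=S RR=S
after cmd 4 (t=37): FL=W FR=W RL=S RR=S
after cmd 5 (t=44): FL=S FR=S RL=W RR=W
after cmd 6 (t=52): FL=W FR=W RL=S RR=S
after cmd 7 (t=56): FL=W FR=W RL=W RR=W


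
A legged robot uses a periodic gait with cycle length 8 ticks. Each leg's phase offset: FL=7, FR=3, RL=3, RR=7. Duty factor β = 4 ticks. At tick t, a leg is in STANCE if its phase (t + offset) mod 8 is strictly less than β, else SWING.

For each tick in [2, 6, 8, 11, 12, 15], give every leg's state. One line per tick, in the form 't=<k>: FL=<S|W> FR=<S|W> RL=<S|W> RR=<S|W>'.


t=2: phase=(1,5,5,1) vs β=4 → FL=S FR=W RL=W RR=S
t=6: phase=(5,1,1,5) vs β=4 → FL=W FR=S RL=S RR=W
t=8: phase=(7,3,3,7) vs β=4 → FL=W FR=S RL=S RR=W
t=11: phase=(2,6,6,2) vs β=4 → FL=S FR=W RL=W RR=S
t=12: phase=(3,7,7,3) vs β=4 → FL=S FR=W RL=W RR=S
t=15: phase=(6,2,2,6) vs β=4 → FL=W FR=S RL=S RR=W

t=2: FL=S FR=W RL=W RR=S
t=6: FL=W FR=S RL=S RR=W
t=8: FL=W FR=S RL=S RR=W
t=11: FL=S FR=W RL=W RR=S
t=12: FL=S FR=W RL=W RR=S
t=15: FL=W FR=S RL=S RR=W


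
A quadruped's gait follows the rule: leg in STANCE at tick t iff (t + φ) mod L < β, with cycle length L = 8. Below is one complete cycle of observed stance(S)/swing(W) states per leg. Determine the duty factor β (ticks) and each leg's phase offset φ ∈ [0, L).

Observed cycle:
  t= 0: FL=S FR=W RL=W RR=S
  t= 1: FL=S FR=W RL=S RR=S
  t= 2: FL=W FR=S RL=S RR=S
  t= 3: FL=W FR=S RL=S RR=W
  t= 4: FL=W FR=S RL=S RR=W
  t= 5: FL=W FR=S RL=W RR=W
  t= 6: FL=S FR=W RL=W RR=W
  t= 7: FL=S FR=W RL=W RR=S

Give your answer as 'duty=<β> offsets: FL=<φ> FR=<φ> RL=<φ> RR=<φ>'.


duty=4 offsets: FL=2 FR=6 RL=7 RR=1

duty β = stance ticks per leg = 4
FL: stance ticks = 4; W→S at t=6 → φ=2
FR: stance ticks = 4; W→S at t=2 → φ=6
RL: stance ticks = 4; W→S at t=1 → φ=7
RR: stance ticks = 4; W→S at t=7 → φ=1


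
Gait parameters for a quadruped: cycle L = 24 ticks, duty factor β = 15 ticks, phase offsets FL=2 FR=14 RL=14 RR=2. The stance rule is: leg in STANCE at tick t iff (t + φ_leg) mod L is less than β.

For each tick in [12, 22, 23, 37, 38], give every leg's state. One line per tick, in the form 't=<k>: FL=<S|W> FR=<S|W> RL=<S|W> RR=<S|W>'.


t=12: phase=(14,2,2,14) vs β=15 → FL=S FR=S RL=S RR=S
t=22: phase=(0,12,12,0) vs β=15 → FL=S FR=S RL=S RR=S
t=23: phase=(1,13,13,1) vs β=15 → FL=S FR=S RL=S RR=S
t=37: phase=(15,3,3,15) vs β=15 → FL=W FR=S RL=S RR=W
t=38: phase=(16,4,4,16) vs β=15 → FL=W FR=S RL=S RR=W

t=12: FL=S FR=S RL=S RR=S
t=22: FL=S FR=S RL=S RR=S
t=23: FL=S FR=S RL=S RR=S
t=37: FL=W FR=S RL=S RR=W
t=38: FL=W FR=S RL=S RR=W


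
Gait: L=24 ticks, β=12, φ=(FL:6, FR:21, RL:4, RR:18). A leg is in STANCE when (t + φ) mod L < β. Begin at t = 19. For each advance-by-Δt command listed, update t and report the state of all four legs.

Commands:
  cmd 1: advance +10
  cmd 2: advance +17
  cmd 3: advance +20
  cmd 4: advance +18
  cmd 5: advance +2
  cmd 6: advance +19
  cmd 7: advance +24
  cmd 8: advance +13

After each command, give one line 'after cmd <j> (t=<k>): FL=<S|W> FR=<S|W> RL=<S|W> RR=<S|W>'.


after cmd 1 (t=29): FL=S FR=S RL=S RR=W
after cmd 2 (t=46): FL=S FR=W RL=S RR=W
after cmd 3 (t=66): FL=S FR=W RL=W RR=W
after cmd 4 (t=84): FL=W FR=S RL=W RR=S
after cmd 5 (t=86): FL=W FR=S RL=W RR=S
after cmd 6 (t=105): FL=W FR=S RL=W RR=S
after cmd 7 (t=129): FL=W FR=S RL=W RR=S
after cmd 8 (t=142): FL=S FR=W RL=S RR=W

start t=19: FL=S FR=W RL=W RR=W
cmd 1: advance +10 → t=29, phase=(11,2,9,23) → FL=S FR=S RL=S RR=W
cmd 2: advance +17 → t=46, phase=(4,19,2,16) → FL=S FR=W RL=S RR=W
cmd 3: advance +20 → t=66, phase=(0,15,22,12) → FL=S FR=W RL=W RR=W
cmd 4: advance +18 → t=84, phase=(18,9,16,6) → FL=W FR=S RL=W RR=S
cmd 5: advance +2 → t=86, phase=(20,11,18,8) → FL=W FR=S RL=W RR=S
cmd 6: advance +19 → t=105, phase=(15,6,13,3) → FL=W FR=S RL=W RR=S
cmd 7: advance +24 → t=129, phase=(15,6,13,3) → FL=W FR=S RL=W RR=S
cmd 8: advance +13 → t=142, phase=(4,19,2,16) → FL=S FR=W RL=S RR=W


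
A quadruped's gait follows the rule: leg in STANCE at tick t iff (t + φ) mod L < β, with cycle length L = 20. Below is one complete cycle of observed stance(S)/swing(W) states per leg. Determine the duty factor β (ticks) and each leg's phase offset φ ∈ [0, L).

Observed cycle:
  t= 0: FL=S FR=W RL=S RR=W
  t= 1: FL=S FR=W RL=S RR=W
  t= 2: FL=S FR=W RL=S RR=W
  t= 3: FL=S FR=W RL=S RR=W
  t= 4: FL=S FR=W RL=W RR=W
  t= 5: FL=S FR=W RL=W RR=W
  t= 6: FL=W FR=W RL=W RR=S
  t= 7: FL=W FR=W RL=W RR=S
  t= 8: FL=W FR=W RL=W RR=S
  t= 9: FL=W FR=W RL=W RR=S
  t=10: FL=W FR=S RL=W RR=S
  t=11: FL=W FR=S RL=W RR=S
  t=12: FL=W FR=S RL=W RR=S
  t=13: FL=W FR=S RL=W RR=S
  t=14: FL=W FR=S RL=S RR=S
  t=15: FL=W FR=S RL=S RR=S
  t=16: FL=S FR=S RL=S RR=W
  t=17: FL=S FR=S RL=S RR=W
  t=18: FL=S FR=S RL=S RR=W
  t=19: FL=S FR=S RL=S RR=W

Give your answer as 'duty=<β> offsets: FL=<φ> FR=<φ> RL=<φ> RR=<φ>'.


duty=10 offsets: FL=4 FR=10 RL=6 RR=14

duty β = stance ticks per leg = 10
FL: stance ticks = 10; W→S at t=16 → φ=4
FR: stance ticks = 10; W→S at t=10 → φ=10
RL: stance ticks = 10; W→S at t=14 → φ=6
RR: stance ticks = 10; W→S at t=6 → φ=14


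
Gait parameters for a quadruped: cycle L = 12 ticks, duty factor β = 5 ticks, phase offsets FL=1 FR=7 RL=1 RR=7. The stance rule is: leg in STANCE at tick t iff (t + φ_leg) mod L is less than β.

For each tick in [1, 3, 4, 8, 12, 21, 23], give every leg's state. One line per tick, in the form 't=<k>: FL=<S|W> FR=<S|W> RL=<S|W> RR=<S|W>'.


t=1: phase=(2,8,2,8) vs β=5 → FL=S FR=W RL=S RR=W
t=3: phase=(4,10,4,10) vs β=5 → FL=S FR=W RL=S RR=W
t=4: phase=(5,11,5,11) vs β=5 → FL=W FR=W RL=W RR=W
t=8: phase=(9,3,9,3) vs β=5 → FL=W FR=S RL=W RR=S
t=12: phase=(1,7,1,7) vs β=5 → FL=S FR=W RL=S RR=W
t=21: phase=(10,4,10,4) vs β=5 → FL=W FR=S RL=W RR=S
t=23: phase=(0,6,0,6) vs β=5 → FL=S FR=W RL=S RR=W

t=1: FL=S FR=W RL=S RR=W
t=3: FL=S FR=W RL=S RR=W
t=4: FL=W FR=W RL=W RR=W
t=8: FL=W FR=S RL=W RR=S
t=12: FL=S FR=W RL=S RR=W
t=21: FL=W FR=S RL=W RR=S
t=23: FL=S FR=W RL=S RR=W


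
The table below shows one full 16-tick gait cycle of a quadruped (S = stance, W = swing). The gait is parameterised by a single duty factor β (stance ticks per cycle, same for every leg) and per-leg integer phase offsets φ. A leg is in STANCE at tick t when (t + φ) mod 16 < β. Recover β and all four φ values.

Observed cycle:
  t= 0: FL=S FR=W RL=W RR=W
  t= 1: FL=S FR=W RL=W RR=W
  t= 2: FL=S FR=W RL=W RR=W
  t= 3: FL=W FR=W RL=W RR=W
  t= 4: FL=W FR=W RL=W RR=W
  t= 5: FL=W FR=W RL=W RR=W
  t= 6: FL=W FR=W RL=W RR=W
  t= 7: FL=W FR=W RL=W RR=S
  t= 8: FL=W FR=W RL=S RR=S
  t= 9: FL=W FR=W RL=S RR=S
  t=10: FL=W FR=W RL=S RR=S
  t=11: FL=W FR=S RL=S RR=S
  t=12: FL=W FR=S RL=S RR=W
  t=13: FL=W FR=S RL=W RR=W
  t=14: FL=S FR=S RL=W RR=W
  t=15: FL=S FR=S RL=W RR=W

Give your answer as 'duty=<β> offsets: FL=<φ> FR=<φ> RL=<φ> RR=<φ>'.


duty β = stance ticks per leg = 5
FL: stance ticks = 5; W→S at t=14 → φ=2
FR: stance ticks = 5; W→S at t=11 → φ=5
RL: stance ticks = 5; W→S at t=8 → φ=8
RR: stance ticks = 5; W→S at t=7 → φ=9

duty=5 offsets: FL=2 FR=5 RL=8 RR=9


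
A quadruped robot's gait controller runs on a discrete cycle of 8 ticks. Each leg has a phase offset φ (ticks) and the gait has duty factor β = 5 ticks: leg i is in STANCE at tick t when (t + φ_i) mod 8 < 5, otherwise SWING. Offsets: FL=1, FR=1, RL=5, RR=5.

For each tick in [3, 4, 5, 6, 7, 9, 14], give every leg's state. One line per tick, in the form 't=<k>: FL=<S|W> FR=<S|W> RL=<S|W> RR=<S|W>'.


t=3: FL=S FR=S RL=S RR=S
t=4: FL=W FR=W RL=S RR=S
t=5: FL=W FR=W RL=S RR=S
t=6: FL=W FR=W RL=S RR=S
t=7: FL=S FR=S RL=S RR=S
t=9: FL=S FR=S RL=W RR=W
t=14: FL=W FR=W RL=S RR=S

t=3: phase=(4,4,0,0) vs β=5 → FL=S FR=S RL=S RR=S
t=4: phase=(5,5,1,1) vs β=5 → FL=W FR=W RL=S RR=S
t=5: phase=(6,6,2,2) vs β=5 → FL=W FR=W RL=S RR=S
t=6: phase=(7,7,3,3) vs β=5 → FL=W FR=W RL=S RR=S
t=7: phase=(0,0,4,4) vs β=5 → FL=S FR=S RL=S RR=S
t=9: phase=(2,2,6,6) vs β=5 → FL=S FR=S RL=W RR=W
t=14: phase=(7,7,3,3) vs β=5 → FL=W FR=W RL=S RR=S


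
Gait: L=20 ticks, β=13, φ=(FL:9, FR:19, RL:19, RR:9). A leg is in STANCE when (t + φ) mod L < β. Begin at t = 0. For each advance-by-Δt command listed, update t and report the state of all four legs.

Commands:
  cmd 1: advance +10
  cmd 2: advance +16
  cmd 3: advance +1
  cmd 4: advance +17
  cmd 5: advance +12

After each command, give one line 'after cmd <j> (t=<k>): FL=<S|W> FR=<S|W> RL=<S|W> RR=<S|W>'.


start t=0: FL=S FR=W RL=W RR=S
cmd 1: advance +10 → t=10, phase=(19,9,9,19) → FL=W FR=S RL=S RR=W
cmd 2: advance +16 → t=26, phase=(15,5,5,15) → FL=W FR=S RL=S RR=W
cmd 3: advance +1 → t=27, phase=(16,6,6,16) → FL=W FR=S RL=S RR=W
cmd 4: advance +17 → t=44, phase=(13,3,3,13) → FL=W FR=S RL=S RR=W
cmd 5: advance +12 → t=56, phase=(5,15,15,5) → FL=S FR=W RL=W RR=S

after cmd 1 (t=10): FL=W FR=S RL=S RR=W
after cmd 2 (t=26): FL=W FR=S RL=S RR=W
after cmd 3 (t=27): FL=W FR=S RL=S RR=W
after cmd 4 (t=44): FL=W FR=S RL=S RR=W
after cmd 5 (t=56): FL=S FR=W RL=W RR=S


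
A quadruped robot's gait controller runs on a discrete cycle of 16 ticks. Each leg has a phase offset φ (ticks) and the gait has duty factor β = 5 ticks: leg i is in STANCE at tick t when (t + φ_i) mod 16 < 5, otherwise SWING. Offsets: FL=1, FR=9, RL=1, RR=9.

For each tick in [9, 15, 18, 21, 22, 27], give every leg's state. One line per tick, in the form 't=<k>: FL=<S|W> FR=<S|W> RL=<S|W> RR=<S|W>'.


t=9: FL=W FR=S RL=W RR=S
t=15: FL=S FR=W RL=S RR=W
t=18: FL=S FR=W RL=S RR=W
t=21: FL=W FR=W RL=W RR=W
t=22: FL=W FR=W RL=W RR=W
t=27: FL=W FR=S RL=W RR=S

t=9: phase=(10,2,10,2) vs β=5 → FL=W FR=S RL=W RR=S
t=15: phase=(0,8,0,8) vs β=5 → FL=S FR=W RL=S RR=W
t=18: phase=(3,11,3,11) vs β=5 → FL=S FR=W RL=S RR=W
t=21: phase=(6,14,6,14) vs β=5 → FL=W FR=W RL=W RR=W
t=22: phase=(7,15,7,15) vs β=5 → FL=W FR=W RL=W RR=W
t=27: phase=(12,4,12,4) vs β=5 → FL=W FR=S RL=W RR=S


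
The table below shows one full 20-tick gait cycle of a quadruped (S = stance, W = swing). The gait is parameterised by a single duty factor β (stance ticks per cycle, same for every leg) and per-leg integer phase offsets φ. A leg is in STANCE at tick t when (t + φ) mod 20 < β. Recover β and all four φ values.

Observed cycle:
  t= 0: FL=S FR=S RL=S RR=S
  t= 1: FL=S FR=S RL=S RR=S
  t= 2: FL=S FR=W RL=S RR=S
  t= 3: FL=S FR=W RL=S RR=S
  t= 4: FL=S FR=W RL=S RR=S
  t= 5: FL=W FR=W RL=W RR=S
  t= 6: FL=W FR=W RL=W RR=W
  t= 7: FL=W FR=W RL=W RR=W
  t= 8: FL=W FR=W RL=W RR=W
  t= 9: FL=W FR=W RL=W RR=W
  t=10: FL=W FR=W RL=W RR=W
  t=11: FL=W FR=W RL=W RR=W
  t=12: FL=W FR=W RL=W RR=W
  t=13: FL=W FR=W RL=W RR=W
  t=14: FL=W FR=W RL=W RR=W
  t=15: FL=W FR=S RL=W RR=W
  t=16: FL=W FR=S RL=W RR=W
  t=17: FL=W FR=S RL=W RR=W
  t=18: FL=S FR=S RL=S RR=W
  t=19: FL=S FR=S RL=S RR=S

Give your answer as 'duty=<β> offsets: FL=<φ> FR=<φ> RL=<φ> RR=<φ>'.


duty β = stance ticks per leg = 7
FL: stance ticks = 7; W→S at t=18 → φ=2
FR: stance ticks = 7; W→S at t=15 → φ=5
RL: stance ticks = 7; W→S at t=18 → φ=2
RR: stance ticks = 7; W→S at t=19 → φ=1

duty=7 offsets: FL=2 FR=5 RL=2 RR=1


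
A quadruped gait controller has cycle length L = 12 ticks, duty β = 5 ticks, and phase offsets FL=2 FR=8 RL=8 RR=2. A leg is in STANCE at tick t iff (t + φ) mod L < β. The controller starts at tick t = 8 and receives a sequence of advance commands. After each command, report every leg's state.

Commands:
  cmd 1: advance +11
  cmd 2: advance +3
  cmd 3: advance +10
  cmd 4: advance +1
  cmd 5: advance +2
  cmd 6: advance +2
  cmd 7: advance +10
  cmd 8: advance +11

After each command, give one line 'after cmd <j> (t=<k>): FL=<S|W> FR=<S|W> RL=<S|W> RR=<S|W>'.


start t=8: FL=W FR=S RL=S RR=W
cmd 1: advance +11 → t=19, phase=(9,3,3,9) → FL=W FR=S RL=S RR=W
cmd 2: advance +3 → t=22, phase=(0,6,6,0) → FL=S FR=W RL=W RR=S
cmd 3: advance +10 → t=32, phase=(10,4,4,10) → FL=W FR=S RL=S RR=W
cmd 4: advance +1 → t=33, phase=(11,5,5,11) → FL=W FR=W RL=W RR=W
cmd 5: advance +2 → t=35, phase=(1,7,7,1) → FL=S FR=W RL=W RR=S
cmd 6: advance +2 → t=37, phase=(3,9,9,3) → FL=S FR=W RL=W RR=S
cmd 7: advance +10 → t=47, phase=(1,7,7,1) → FL=S FR=W RL=W RR=S
cmd 8: advance +11 → t=58, phase=(0,6,6,0) → FL=S FR=W RL=W RR=S

after cmd 1 (t=19): FL=W FR=S RL=S RR=W
after cmd 2 (t=22): FL=S FR=W RL=W RR=S
after cmd 3 (t=32): FL=W FR=S RL=S RR=W
after cmd 4 (t=33): FL=W FR=W RL=W RR=W
after cmd 5 (t=35): FL=S FR=W RL=W RR=S
after cmd 6 (t=37): FL=S FR=W RL=W RR=S
after cmd 7 (t=47): FL=S FR=W RL=W RR=S
after cmd 8 (t=58): FL=S FR=W RL=W RR=S


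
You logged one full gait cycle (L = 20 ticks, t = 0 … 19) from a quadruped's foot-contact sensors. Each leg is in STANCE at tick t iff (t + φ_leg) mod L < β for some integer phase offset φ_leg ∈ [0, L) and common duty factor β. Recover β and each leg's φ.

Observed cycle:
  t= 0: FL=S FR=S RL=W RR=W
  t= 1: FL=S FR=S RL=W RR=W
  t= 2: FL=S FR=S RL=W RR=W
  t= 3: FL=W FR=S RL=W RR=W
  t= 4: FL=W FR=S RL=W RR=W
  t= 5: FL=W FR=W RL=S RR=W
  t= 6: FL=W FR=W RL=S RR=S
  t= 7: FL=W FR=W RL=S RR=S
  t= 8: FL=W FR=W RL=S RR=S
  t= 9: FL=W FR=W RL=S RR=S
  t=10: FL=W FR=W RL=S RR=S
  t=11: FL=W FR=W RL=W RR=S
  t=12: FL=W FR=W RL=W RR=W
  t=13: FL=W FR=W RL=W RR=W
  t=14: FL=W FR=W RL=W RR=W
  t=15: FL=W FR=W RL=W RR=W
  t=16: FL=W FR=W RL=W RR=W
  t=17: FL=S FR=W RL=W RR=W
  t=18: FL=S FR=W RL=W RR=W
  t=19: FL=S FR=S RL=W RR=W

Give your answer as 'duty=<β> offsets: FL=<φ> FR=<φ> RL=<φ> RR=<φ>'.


duty=6 offsets: FL=3 FR=1 RL=15 RR=14

duty β = stance ticks per leg = 6
FL: stance ticks = 6; W→S at t=17 → φ=3
FR: stance ticks = 6; W→S at t=19 → φ=1
RL: stance ticks = 6; W→S at t=5 → φ=15
RR: stance ticks = 6; W→S at t=6 → φ=14


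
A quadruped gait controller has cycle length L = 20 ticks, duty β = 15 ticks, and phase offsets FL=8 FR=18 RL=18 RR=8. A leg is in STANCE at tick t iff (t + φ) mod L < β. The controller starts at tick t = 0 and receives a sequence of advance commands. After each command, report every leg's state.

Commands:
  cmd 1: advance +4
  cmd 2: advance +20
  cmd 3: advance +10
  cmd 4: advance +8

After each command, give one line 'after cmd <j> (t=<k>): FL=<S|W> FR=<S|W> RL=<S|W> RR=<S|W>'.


start t=0: FL=S FR=W RL=W RR=S
cmd 1: advance +4 → t=4, phase=(12,2,2,12) → FL=S FR=S RL=S RR=S
cmd 2: advance +20 → t=24, phase=(12,2,2,12) → FL=S FR=S RL=S RR=S
cmd 3: advance +10 → t=34, phase=(2,12,12,2) → FL=S FR=S RL=S RR=S
cmd 4: advance +8 → t=42, phase=(10,0,0,10) → FL=S FR=S RL=S RR=S

after cmd 1 (t=4): FL=S FR=S RL=S RR=S
after cmd 2 (t=24): FL=S FR=S RL=S RR=S
after cmd 3 (t=34): FL=S FR=S RL=S RR=S
after cmd 4 (t=42): FL=S FR=S RL=S RR=S


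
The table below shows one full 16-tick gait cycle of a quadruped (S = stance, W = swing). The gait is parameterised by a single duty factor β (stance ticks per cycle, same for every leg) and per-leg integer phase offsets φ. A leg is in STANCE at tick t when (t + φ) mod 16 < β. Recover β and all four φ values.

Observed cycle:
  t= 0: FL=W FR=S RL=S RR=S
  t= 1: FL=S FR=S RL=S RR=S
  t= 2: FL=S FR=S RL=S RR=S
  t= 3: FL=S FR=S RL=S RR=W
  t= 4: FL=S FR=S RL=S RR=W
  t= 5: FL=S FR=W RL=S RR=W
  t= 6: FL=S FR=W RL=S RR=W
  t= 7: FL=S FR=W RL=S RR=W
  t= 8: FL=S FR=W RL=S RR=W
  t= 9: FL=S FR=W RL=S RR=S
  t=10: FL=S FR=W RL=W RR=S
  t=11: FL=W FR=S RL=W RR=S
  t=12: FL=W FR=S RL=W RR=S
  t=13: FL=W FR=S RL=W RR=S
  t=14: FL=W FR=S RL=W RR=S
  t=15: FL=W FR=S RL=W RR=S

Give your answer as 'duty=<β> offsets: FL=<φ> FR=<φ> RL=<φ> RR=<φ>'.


duty=10 offsets: FL=15 FR=5 RL=0 RR=7

duty β = stance ticks per leg = 10
FL: stance ticks = 10; W→S at t=1 → φ=15
FR: stance ticks = 10; W→S at t=11 → φ=5
RL: stance ticks = 10; W→S at t=0 → φ=0
RR: stance ticks = 10; W→S at t=9 → φ=7


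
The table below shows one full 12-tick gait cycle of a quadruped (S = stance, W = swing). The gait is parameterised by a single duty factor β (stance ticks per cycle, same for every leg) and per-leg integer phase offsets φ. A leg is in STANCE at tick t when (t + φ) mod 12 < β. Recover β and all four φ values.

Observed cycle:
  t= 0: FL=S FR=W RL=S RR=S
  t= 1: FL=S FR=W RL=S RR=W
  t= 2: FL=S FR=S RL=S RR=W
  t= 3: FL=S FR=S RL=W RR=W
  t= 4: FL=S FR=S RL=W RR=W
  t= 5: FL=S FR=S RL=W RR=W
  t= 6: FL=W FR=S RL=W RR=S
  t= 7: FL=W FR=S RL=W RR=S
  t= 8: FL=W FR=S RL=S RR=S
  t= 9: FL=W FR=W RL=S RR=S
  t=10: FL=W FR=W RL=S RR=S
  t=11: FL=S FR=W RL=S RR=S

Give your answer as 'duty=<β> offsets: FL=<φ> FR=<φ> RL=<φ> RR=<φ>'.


duty β = stance ticks per leg = 7
FL: stance ticks = 7; W→S at t=11 → φ=1
FR: stance ticks = 7; W→S at t=2 → φ=10
RL: stance ticks = 7; W→S at t=8 → φ=4
RR: stance ticks = 7; W→S at t=6 → φ=6

duty=7 offsets: FL=1 FR=10 RL=4 RR=6


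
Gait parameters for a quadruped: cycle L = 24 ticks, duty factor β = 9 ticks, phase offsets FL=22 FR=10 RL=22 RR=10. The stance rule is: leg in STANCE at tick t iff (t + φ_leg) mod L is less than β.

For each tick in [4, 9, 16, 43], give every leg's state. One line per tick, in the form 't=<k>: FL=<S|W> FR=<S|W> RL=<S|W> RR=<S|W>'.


t=4: phase=(2,14,2,14) vs β=9 → FL=S FR=W RL=S RR=W
t=9: phase=(7,19,7,19) vs β=9 → FL=S FR=W RL=S RR=W
t=16: phase=(14,2,14,2) vs β=9 → FL=W FR=S RL=W RR=S
t=43: phase=(17,5,17,5) vs β=9 → FL=W FR=S RL=W RR=S

t=4: FL=S FR=W RL=S RR=W
t=9: FL=S FR=W RL=S RR=W
t=16: FL=W FR=S RL=W RR=S
t=43: FL=W FR=S RL=W RR=S


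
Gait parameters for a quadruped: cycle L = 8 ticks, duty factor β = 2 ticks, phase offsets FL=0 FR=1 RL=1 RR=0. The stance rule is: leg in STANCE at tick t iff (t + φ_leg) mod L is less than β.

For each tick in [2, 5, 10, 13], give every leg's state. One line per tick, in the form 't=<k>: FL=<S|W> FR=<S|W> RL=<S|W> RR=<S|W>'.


t=2: phase=(2,3,3,2) vs β=2 → FL=W FR=W RL=W RR=W
t=5: phase=(5,6,6,5) vs β=2 → FL=W FR=W RL=W RR=W
t=10: phase=(2,3,3,2) vs β=2 → FL=W FR=W RL=W RR=W
t=13: phase=(5,6,6,5) vs β=2 → FL=W FR=W RL=W RR=W

t=2: FL=W FR=W RL=W RR=W
t=5: FL=W FR=W RL=W RR=W
t=10: FL=W FR=W RL=W RR=W
t=13: FL=W FR=W RL=W RR=W


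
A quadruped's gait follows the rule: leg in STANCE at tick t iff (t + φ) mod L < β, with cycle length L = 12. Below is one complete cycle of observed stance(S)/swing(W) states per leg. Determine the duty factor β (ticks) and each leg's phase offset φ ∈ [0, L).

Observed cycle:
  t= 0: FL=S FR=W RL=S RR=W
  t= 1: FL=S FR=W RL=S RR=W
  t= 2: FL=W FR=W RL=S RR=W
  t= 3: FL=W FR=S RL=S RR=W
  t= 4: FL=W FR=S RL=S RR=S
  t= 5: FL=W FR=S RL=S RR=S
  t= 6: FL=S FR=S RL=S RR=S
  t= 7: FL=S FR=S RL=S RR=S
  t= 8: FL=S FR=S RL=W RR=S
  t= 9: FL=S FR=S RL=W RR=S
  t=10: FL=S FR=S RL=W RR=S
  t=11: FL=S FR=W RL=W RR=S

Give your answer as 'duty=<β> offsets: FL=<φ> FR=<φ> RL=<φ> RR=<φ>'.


duty β = stance ticks per leg = 8
FL: stance ticks = 8; W→S at t=6 → φ=6
FR: stance ticks = 8; W→S at t=3 → φ=9
RL: stance ticks = 8; W→S at t=0 → φ=0
RR: stance ticks = 8; W→S at t=4 → φ=8

duty=8 offsets: FL=6 FR=9 RL=0 RR=8


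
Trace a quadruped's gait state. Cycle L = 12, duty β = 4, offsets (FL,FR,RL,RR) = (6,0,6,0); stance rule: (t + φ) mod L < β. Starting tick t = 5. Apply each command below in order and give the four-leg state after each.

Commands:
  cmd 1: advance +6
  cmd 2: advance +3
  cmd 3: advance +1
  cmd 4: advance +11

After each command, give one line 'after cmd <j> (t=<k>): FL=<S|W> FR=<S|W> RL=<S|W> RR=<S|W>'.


after cmd 1 (t=11): FL=W FR=W RL=W RR=W
after cmd 2 (t=14): FL=W FR=S RL=W RR=S
after cmd 3 (t=15): FL=W FR=S RL=W RR=S
after cmd 4 (t=26): FL=W FR=S RL=W RR=S

start t=5: FL=W FR=W RL=W RR=W
cmd 1: advance +6 → t=11, phase=(5,11,5,11) → FL=W FR=W RL=W RR=W
cmd 2: advance +3 → t=14, phase=(8,2,8,2) → FL=W FR=S RL=W RR=S
cmd 3: advance +1 → t=15, phase=(9,3,9,3) → FL=W FR=S RL=W RR=S
cmd 4: advance +11 → t=26, phase=(8,2,8,2) → FL=W FR=S RL=W RR=S


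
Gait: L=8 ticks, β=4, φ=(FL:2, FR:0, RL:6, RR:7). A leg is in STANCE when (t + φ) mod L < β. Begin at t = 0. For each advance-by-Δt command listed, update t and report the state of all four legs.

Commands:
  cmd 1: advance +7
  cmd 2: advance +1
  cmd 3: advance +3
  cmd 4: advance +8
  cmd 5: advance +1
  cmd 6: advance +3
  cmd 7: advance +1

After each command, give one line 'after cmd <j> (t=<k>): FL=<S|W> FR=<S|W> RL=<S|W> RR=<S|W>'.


start t=0: FL=S FR=S RL=W RR=W
cmd 1: advance +7 → t=7, phase=(1,7,5,6) → FL=S FR=W RL=W RR=W
cmd 2: advance +1 → t=8, phase=(2,0,6,7) → FL=S FR=S RL=W RR=W
cmd 3: advance +3 → t=11, phase=(5,3,1,2) → FL=W FR=S RL=S RR=S
cmd 4: advance +8 → t=19, phase=(5,3,1,2) → FL=W FR=S RL=S RR=S
cmd 5: advance +1 → t=20, phase=(6,4,2,3) → FL=W FR=W RL=S RR=S
cmd 6: advance +3 → t=23, phase=(1,7,5,6) → FL=S FR=W RL=W RR=W
cmd 7: advance +1 → t=24, phase=(2,0,6,7) → FL=S FR=S RL=W RR=W

after cmd 1 (t=7): FL=S FR=W RL=W RR=W
after cmd 2 (t=8): FL=S FR=S RL=W RR=W
after cmd 3 (t=11): FL=W FR=S RL=S RR=S
after cmd 4 (t=19): FL=W FR=S RL=S RR=S
after cmd 5 (t=20): FL=W FR=W RL=S RR=S
after cmd 6 (t=23): FL=S FR=W RL=W RR=W
after cmd 7 (t=24): FL=S FR=S RL=W RR=W


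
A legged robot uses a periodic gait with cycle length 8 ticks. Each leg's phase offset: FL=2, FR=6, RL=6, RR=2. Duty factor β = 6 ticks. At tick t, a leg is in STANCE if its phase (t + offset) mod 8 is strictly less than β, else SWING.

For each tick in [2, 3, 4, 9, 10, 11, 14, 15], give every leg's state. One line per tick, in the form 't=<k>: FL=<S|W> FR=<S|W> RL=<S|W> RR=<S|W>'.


t=2: FL=S FR=S RL=S RR=S
t=3: FL=S FR=S RL=S RR=S
t=4: FL=W FR=S RL=S RR=W
t=9: FL=S FR=W RL=W RR=S
t=10: FL=S FR=S RL=S RR=S
t=11: FL=S FR=S RL=S RR=S
t=14: FL=S FR=S RL=S RR=S
t=15: FL=S FR=S RL=S RR=S

t=2: phase=(4,0,0,4) vs β=6 → FL=S FR=S RL=S RR=S
t=3: phase=(5,1,1,5) vs β=6 → FL=S FR=S RL=S RR=S
t=4: phase=(6,2,2,6) vs β=6 → FL=W FR=S RL=S RR=W
t=9: phase=(3,7,7,3) vs β=6 → FL=S FR=W RL=W RR=S
t=10: phase=(4,0,0,4) vs β=6 → FL=S FR=S RL=S RR=S
t=11: phase=(5,1,1,5) vs β=6 → FL=S FR=S RL=S RR=S
t=14: phase=(0,4,4,0) vs β=6 → FL=S FR=S RL=S RR=S
t=15: phase=(1,5,5,1) vs β=6 → FL=S FR=S RL=S RR=S


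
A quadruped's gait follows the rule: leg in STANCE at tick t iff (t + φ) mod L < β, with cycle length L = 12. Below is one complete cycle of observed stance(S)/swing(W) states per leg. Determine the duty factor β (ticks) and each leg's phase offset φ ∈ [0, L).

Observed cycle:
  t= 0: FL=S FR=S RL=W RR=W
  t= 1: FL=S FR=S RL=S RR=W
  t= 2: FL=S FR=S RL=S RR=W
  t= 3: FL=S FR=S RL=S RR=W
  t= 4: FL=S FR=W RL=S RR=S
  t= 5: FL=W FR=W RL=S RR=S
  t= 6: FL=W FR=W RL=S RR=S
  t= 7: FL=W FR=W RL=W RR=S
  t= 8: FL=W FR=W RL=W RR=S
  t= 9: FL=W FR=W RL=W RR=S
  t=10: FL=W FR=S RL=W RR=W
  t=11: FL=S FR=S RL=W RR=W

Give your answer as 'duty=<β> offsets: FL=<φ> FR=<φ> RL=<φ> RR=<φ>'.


duty β = stance ticks per leg = 6
FL: stance ticks = 6; W→S at t=11 → φ=1
FR: stance ticks = 6; W→S at t=10 → φ=2
RL: stance ticks = 6; W→S at t=1 → φ=11
RR: stance ticks = 6; W→S at t=4 → φ=8

duty=6 offsets: FL=1 FR=2 RL=11 RR=8


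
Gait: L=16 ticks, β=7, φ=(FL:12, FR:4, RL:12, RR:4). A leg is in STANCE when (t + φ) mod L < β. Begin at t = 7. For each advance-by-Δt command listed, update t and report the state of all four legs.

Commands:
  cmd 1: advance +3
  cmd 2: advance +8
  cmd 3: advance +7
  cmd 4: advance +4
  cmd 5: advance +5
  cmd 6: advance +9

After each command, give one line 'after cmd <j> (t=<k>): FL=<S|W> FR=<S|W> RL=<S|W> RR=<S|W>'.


after cmd 1 (t=10): FL=S FR=W RL=S RR=W
after cmd 2 (t=18): FL=W FR=S RL=W RR=S
after cmd 3 (t=25): FL=S FR=W RL=S RR=W
after cmd 4 (t=29): FL=W FR=S RL=W RR=S
after cmd 5 (t=34): FL=W FR=S RL=W RR=S
after cmd 6 (t=43): FL=W FR=W RL=W RR=W

start t=7: FL=S FR=W RL=S RR=W
cmd 1: advance +3 → t=10, phase=(6,14,6,14) → FL=S FR=W RL=S RR=W
cmd 2: advance +8 → t=18, phase=(14,6,14,6) → FL=W FR=S RL=W RR=S
cmd 3: advance +7 → t=25, phase=(5,13,5,13) → FL=S FR=W RL=S RR=W
cmd 4: advance +4 → t=29, phase=(9,1,9,1) → FL=W FR=S RL=W RR=S
cmd 5: advance +5 → t=34, phase=(14,6,14,6) → FL=W FR=S RL=W RR=S
cmd 6: advance +9 → t=43, phase=(7,15,7,15) → FL=W FR=W RL=W RR=W


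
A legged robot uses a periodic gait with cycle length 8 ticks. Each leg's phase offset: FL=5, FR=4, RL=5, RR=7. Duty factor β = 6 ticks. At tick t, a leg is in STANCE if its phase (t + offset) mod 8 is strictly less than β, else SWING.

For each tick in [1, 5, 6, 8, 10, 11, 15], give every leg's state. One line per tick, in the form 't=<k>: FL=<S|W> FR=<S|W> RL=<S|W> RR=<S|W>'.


t=1: phase=(6,5,6,0) vs β=6 → FL=W FR=S RL=W RR=S
t=5: phase=(2,1,2,4) vs β=6 → FL=S FR=S RL=S RR=S
t=6: phase=(3,2,3,5) vs β=6 → FL=S FR=S RL=S RR=S
t=8: phase=(5,4,5,7) vs β=6 → FL=S FR=S RL=S RR=W
t=10: phase=(7,6,7,1) vs β=6 → FL=W FR=W RL=W RR=S
t=11: phase=(0,7,0,2) vs β=6 → FL=S FR=W RL=S RR=S
t=15: phase=(4,3,4,6) vs β=6 → FL=S FR=S RL=S RR=W

t=1: FL=W FR=S RL=W RR=S
t=5: FL=S FR=S RL=S RR=S
t=6: FL=S FR=S RL=S RR=S
t=8: FL=S FR=S RL=S RR=W
t=10: FL=W FR=W RL=W RR=S
t=11: FL=S FR=W RL=S RR=S
t=15: FL=S FR=S RL=S RR=W


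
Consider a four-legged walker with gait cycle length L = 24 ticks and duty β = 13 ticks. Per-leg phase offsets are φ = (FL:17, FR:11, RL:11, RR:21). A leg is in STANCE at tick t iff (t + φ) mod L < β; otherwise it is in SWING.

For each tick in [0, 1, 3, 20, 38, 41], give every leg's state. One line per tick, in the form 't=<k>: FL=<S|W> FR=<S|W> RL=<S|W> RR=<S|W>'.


t=0: FL=W FR=S RL=S RR=W
t=1: FL=W FR=S RL=S RR=W
t=3: FL=W FR=W RL=W RR=S
t=20: FL=W FR=S RL=S RR=W
t=38: FL=S FR=S RL=S RR=S
t=41: FL=S FR=S RL=S RR=W

t=0: phase=(17,11,11,21) vs β=13 → FL=W FR=S RL=S RR=W
t=1: phase=(18,12,12,22) vs β=13 → FL=W FR=S RL=S RR=W
t=3: phase=(20,14,14,0) vs β=13 → FL=W FR=W RL=W RR=S
t=20: phase=(13,7,7,17) vs β=13 → FL=W FR=S RL=S RR=W
t=38: phase=(7,1,1,11) vs β=13 → FL=S FR=S RL=S RR=S
t=41: phase=(10,4,4,14) vs β=13 → FL=S FR=S RL=S RR=W


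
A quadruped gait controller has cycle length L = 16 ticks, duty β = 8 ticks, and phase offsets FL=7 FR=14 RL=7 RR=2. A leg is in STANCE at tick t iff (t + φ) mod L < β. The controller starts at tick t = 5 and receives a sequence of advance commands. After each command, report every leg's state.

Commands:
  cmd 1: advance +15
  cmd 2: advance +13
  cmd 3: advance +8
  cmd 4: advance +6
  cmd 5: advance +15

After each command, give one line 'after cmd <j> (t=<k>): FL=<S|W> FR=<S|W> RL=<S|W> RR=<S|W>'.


after cmd 1 (t=20): FL=W FR=S RL=W RR=S
after cmd 2 (t=33): FL=W FR=W RL=W RR=S
after cmd 3 (t=41): FL=S FR=S RL=S RR=W
after cmd 4 (t=47): FL=S FR=W RL=S RR=S
after cmd 5 (t=62): FL=S FR=W RL=S RR=S

start t=5: FL=W FR=S RL=W RR=S
cmd 1: advance +15 → t=20, phase=(11,2,11,6) → FL=W FR=S RL=W RR=S
cmd 2: advance +13 → t=33, phase=(8,15,8,3) → FL=W FR=W RL=W RR=S
cmd 3: advance +8 → t=41, phase=(0,7,0,11) → FL=S FR=S RL=S RR=W
cmd 4: advance +6 → t=47, phase=(6,13,6,1) → FL=S FR=W RL=S RR=S
cmd 5: advance +15 → t=62, phase=(5,12,5,0) → FL=S FR=W RL=S RR=S


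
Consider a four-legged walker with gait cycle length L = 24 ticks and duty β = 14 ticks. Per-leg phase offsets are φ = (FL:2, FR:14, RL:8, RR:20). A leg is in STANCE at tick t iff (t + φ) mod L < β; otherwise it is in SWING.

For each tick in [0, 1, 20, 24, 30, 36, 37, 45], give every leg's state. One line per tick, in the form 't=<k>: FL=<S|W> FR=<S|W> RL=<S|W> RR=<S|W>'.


t=0: FL=S FR=W RL=S RR=W
t=1: FL=S FR=W RL=S RR=W
t=20: FL=W FR=S RL=S RR=W
t=24: FL=S FR=W RL=S RR=W
t=30: FL=S FR=W RL=W RR=S
t=36: FL=W FR=S RL=W RR=S
t=37: FL=W FR=S RL=W RR=S
t=45: FL=W FR=S RL=S RR=W

t=0: phase=(2,14,8,20) vs β=14 → FL=S FR=W RL=S RR=W
t=1: phase=(3,15,9,21) vs β=14 → FL=S FR=W RL=S RR=W
t=20: phase=(22,10,4,16) vs β=14 → FL=W FR=S RL=S RR=W
t=24: phase=(2,14,8,20) vs β=14 → FL=S FR=W RL=S RR=W
t=30: phase=(8,20,14,2) vs β=14 → FL=S FR=W RL=W RR=S
t=36: phase=(14,2,20,8) vs β=14 → FL=W FR=S RL=W RR=S
t=37: phase=(15,3,21,9) vs β=14 → FL=W FR=S RL=W RR=S
t=45: phase=(23,11,5,17) vs β=14 → FL=W FR=S RL=S RR=W


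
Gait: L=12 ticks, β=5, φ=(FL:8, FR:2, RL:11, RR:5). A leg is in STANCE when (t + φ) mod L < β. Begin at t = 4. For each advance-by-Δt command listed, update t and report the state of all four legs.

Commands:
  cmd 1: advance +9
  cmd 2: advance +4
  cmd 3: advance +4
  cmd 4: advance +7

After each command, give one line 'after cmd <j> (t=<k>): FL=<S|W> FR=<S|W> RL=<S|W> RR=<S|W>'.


after cmd 1 (t=13): FL=W FR=S RL=S RR=W
after cmd 2 (t=17): FL=S FR=W RL=S RR=W
after cmd 3 (t=21): FL=W FR=W RL=W RR=S
after cmd 4 (t=28): FL=S FR=W RL=S RR=W

start t=4: FL=S FR=W RL=S RR=W
cmd 1: advance +9 → t=13, phase=(9,3,0,6) → FL=W FR=S RL=S RR=W
cmd 2: advance +4 → t=17, phase=(1,7,4,10) → FL=S FR=W RL=S RR=W
cmd 3: advance +4 → t=21, phase=(5,11,8,2) → FL=W FR=W RL=W RR=S
cmd 4: advance +7 → t=28, phase=(0,6,3,9) → FL=S FR=W RL=S RR=W


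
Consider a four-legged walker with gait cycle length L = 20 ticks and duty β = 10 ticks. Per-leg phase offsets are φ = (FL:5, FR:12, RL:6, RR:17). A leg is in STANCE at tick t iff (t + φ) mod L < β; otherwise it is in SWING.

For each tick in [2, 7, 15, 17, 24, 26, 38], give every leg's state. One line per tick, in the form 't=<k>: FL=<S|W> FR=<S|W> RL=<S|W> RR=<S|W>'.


t=2: phase=(7,14,8,19) vs β=10 → FL=S FR=W RL=S RR=W
t=7: phase=(12,19,13,4) vs β=10 → FL=W FR=W RL=W RR=S
t=15: phase=(0,7,1,12) vs β=10 → FL=S FR=S RL=S RR=W
t=17: phase=(2,9,3,14) vs β=10 → FL=S FR=S RL=S RR=W
t=24: phase=(9,16,10,1) vs β=10 → FL=S FR=W RL=W RR=S
t=26: phase=(11,18,12,3) vs β=10 → FL=W FR=W RL=W RR=S
t=38: phase=(3,10,4,15) vs β=10 → FL=S FR=W RL=S RR=W

t=2: FL=S FR=W RL=S RR=W
t=7: FL=W FR=W RL=W RR=S
t=15: FL=S FR=S RL=S RR=W
t=17: FL=S FR=S RL=S RR=W
t=24: FL=S FR=W RL=W RR=S
t=26: FL=W FR=W RL=W RR=S
t=38: FL=S FR=W RL=S RR=W


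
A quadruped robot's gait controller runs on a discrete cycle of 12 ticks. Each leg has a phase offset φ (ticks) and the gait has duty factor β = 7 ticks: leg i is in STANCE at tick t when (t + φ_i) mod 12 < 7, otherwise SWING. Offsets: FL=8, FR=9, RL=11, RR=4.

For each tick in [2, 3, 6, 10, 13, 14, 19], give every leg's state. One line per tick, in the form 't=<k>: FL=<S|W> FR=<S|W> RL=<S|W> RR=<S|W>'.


t=2: FL=W FR=W RL=S RR=S
t=3: FL=W FR=S RL=S RR=W
t=6: FL=S FR=S RL=S RR=W
t=10: FL=S FR=W RL=W RR=S
t=13: FL=W FR=W RL=S RR=S
t=14: FL=W FR=W RL=S RR=S
t=19: FL=S FR=S RL=S RR=W

t=2: phase=(10,11,1,6) vs β=7 → FL=W FR=W RL=S RR=S
t=3: phase=(11,0,2,7) vs β=7 → FL=W FR=S RL=S RR=W
t=6: phase=(2,3,5,10) vs β=7 → FL=S FR=S RL=S RR=W
t=10: phase=(6,7,9,2) vs β=7 → FL=S FR=W RL=W RR=S
t=13: phase=(9,10,0,5) vs β=7 → FL=W FR=W RL=S RR=S
t=14: phase=(10,11,1,6) vs β=7 → FL=W FR=W RL=S RR=S
t=19: phase=(3,4,6,11) vs β=7 → FL=S FR=S RL=S RR=W


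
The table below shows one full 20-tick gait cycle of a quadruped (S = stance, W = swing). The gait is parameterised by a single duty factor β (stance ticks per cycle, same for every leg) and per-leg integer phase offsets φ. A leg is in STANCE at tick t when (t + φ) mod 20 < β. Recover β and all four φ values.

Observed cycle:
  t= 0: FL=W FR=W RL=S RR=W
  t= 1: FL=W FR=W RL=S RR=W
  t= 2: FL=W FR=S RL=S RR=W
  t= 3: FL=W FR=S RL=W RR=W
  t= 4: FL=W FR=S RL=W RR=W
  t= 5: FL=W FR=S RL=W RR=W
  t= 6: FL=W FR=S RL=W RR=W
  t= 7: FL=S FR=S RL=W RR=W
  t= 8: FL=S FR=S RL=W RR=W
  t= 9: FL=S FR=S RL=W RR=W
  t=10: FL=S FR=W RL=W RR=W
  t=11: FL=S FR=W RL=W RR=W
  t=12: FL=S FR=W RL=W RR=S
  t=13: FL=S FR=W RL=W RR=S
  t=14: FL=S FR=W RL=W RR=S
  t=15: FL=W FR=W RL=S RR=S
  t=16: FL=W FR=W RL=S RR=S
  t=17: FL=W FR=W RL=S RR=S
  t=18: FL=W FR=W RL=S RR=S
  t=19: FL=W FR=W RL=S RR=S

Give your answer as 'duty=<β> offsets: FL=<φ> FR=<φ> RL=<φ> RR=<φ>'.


duty β = stance ticks per leg = 8
FL: stance ticks = 8; W→S at t=7 → φ=13
FR: stance ticks = 8; W→S at t=2 → φ=18
RL: stance ticks = 8; W→S at t=15 → φ=5
RR: stance ticks = 8; W→S at t=12 → φ=8

duty=8 offsets: FL=13 FR=18 RL=5 RR=8
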